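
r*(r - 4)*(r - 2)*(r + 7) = r^4 + r^3 - 34*r^2 + 56*r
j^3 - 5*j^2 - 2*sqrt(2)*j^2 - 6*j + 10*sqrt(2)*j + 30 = (j - 5)*(j - 3*sqrt(2))*(j + sqrt(2))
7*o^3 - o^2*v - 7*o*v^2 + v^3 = (-7*o + v)*(-o + v)*(o + v)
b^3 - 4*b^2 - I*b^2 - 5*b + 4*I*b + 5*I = (b - 5)*(b + 1)*(b - I)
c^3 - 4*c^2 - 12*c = c*(c - 6)*(c + 2)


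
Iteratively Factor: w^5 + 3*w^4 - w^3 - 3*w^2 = (w - 1)*(w^4 + 4*w^3 + 3*w^2) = w*(w - 1)*(w^3 + 4*w^2 + 3*w) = w*(w - 1)*(w + 3)*(w^2 + w) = w^2*(w - 1)*(w + 3)*(w + 1)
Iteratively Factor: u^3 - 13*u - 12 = (u - 4)*(u^2 + 4*u + 3) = (u - 4)*(u + 1)*(u + 3)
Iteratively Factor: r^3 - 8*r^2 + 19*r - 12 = (r - 1)*(r^2 - 7*r + 12) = (r - 3)*(r - 1)*(r - 4)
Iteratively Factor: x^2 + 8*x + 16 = (x + 4)*(x + 4)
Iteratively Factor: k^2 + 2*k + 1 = (k + 1)*(k + 1)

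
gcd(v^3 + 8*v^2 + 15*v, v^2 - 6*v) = v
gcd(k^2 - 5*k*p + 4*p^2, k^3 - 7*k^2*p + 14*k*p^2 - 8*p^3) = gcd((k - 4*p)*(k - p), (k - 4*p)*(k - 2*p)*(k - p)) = k^2 - 5*k*p + 4*p^2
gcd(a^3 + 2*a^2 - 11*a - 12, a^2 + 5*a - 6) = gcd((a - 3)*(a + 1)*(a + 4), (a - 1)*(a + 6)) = 1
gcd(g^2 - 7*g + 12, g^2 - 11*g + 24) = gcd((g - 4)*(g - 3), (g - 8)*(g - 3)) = g - 3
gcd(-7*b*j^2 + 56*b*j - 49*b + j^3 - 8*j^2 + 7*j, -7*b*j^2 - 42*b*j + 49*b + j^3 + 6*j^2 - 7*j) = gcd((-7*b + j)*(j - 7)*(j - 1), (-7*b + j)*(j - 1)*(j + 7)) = 7*b*j - 7*b - j^2 + j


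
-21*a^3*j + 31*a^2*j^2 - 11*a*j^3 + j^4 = j*(-7*a + j)*(-3*a + j)*(-a + j)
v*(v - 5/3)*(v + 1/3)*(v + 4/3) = v^4 - 7*v^2/3 - 20*v/27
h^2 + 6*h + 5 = (h + 1)*(h + 5)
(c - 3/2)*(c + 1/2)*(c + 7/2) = c^3 + 5*c^2/2 - 17*c/4 - 21/8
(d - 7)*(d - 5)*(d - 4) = d^3 - 16*d^2 + 83*d - 140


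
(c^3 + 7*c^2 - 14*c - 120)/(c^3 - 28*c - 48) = (-c^3 - 7*c^2 + 14*c + 120)/(-c^3 + 28*c + 48)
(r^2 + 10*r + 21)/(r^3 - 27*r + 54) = (r^2 + 10*r + 21)/(r^3 - 27*r + 54)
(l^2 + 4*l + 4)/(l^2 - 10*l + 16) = (l^2 + 4*l + 4)/(l^2 - 10*l + 16)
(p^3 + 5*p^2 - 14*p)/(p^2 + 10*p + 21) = p*(p - 2)/(p + 3)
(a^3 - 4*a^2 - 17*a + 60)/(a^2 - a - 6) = (a^2 - a - 20)/(a + 2)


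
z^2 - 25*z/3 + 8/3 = (z - 8)*(z - 1/3)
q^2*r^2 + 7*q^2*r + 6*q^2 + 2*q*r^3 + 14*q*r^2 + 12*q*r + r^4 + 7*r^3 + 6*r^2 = (q + r)^2*(r + 1)*(r + 6)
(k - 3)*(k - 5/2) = k^2 - 11*k/2 + 15/2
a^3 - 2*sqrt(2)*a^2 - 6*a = a*(a - 3*sqrt(2))*(a + sqrt(2))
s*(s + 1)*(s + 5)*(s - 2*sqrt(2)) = s^4 - 2*sqrt(2)*s^3 + 6*s^3 - 12*sqrt(2)*s^2 + 5*s^2 - 10*sqrt(2)*s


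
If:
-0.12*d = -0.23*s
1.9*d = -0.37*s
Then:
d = 0.00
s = 0.00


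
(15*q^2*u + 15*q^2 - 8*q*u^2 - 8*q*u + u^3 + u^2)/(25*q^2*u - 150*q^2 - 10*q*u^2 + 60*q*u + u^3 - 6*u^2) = (3*q*u + 3*q - u^2 - u)/(5*q*u - 30*q - u^2 + 6*u)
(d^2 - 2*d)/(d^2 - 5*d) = (d - 2)/(d - 5)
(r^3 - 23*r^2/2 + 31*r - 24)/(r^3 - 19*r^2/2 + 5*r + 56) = (2*r^2 - 7*r + 6)/(2*r^2 - 3*r - 14)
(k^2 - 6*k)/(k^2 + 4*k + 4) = k*(k - 6)/(k^2 + 4*k + 4)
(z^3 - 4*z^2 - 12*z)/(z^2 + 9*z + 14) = z*(z - 6)/(z + 7)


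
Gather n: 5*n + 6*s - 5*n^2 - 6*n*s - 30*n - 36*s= -5*n^2 + n*(-6*s - 25) - 30*s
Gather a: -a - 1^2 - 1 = -a - 2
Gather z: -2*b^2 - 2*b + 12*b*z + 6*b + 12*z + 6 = -2*b^2 + 4*b + z*(12*b + 12) + 6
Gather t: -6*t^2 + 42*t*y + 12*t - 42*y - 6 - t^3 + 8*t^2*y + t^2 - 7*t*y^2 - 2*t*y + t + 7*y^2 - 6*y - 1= -t^3 + t^2*(8*y - 5) + t*(-7*y^2 + 40*y + 13) + 7*y^2 - 48*y - 7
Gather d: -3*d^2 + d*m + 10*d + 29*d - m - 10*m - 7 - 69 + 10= -3*d^2 + d*(m + 39) - 11*m - 66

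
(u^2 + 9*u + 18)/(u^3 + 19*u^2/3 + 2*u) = 3*(u + 3)/(u*(3*u + 1))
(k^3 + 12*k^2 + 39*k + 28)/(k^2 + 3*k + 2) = (k^2 + 11*k + 28)/(k + 2)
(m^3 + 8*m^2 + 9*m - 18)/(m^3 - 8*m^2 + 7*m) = (m^2 + 9*m + 18)/(m*(m - 7))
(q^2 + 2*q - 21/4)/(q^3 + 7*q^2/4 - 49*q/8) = 2*(2*q - 3)/(q*(4*q - 7))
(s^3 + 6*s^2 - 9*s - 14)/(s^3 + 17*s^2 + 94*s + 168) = (s^2 - s - 2)/(s^2 + 10*s + 24)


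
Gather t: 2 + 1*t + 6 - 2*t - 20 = -t - 12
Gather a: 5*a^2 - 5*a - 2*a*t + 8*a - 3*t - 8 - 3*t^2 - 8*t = 5*a^2 + a*(3 - 2*t) - 3*t^2 - 11*t - 8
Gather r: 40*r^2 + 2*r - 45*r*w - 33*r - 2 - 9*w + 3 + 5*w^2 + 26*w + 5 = 40*r^2 + r*(-45*w - 31) + 5*w^2 + 17*w + 6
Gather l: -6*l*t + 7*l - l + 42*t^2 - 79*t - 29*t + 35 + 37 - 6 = l*(6 - 6*t) + 42*t^2 - 108*t + 66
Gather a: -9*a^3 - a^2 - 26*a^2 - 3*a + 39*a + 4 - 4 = -9*a^3 - 27*a^2 + 36*a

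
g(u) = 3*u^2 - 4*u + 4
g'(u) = 6*u - 4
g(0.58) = 2.69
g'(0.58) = -0.52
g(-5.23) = 106.98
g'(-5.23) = -35.38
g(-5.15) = 104.17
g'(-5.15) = -34.90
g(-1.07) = 11.71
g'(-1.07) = -10.42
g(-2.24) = 28.01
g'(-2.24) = -17.44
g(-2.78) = 38.31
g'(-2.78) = -20.68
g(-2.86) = 39.98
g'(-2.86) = -21.16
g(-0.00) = 4.00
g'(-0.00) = -4.00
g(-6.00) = 136.00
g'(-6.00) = -40.00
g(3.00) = 19.00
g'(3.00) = 14.00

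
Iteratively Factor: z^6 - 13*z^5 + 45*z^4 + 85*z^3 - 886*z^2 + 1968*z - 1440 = (z - 5)*(z^5 - 8*z^4 + 5*z^3 + 110*z^2 - 336*z + 288) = (z - 5)*(z - 4)*(z^4 - 4*z^3 - 11*z^2 + 66*z - 72) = (z - 5)*(z - 4)*(z - 2)*(z^3 - 2*z^2 - 15*z + 36) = (z - 5)*(z - 4)*(z - 3)*(z - 2)*(z^2 + z - 12) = (z - 5)*(z - 4)*(z - 3)*(z - 2)*(z + 4)*(z - 3)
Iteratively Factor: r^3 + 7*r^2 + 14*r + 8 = (r + 2)*(r^2 + 5*r + 4) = (r + 2)*(r + 4)*(r + 1)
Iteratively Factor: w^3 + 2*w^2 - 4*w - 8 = (w + 2)*(w^2 - 4) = (w - 2)*(w + 2)*(w + 2)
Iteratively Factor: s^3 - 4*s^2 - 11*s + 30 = (s - 5)*(s^2 + s - 6) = (s - 5)*(s - 2)*(s + 3)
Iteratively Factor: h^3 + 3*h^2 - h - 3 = (h + 3)*(h^2 - 1) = (h - 1)*(h + 3)*(h + 1)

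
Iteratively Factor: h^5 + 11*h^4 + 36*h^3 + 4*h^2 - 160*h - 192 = (h + 4)*(h^4 + 7*h^3 + 8*h^2 - 28*h - 48) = (h + 2)*(h + 4)*(h^3 + 5*h^2 - 2*h - 24) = (h - 2)*(h + 2)*(h + 4)*(h^2 + 7*h + 12) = (h - 2)*(h + 2)*(h + 4)^2*(h + 3)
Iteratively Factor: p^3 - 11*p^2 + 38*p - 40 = (p - 4)*(p^2 - 7*p + 10) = (p - 5)*(p - 4)*(p - 2)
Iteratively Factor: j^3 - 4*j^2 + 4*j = (j - 2)*(j^2 - 2*j) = j*(j - 2)*(j - 2)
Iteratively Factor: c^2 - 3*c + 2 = (c - 2)*(c - 1)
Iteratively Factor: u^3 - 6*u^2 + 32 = (u + 2)*(u^2 - 8*u + 16) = (u - 4)*(u + 2)*(u - 4)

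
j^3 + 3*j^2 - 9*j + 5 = (j - 1)^2*(j + 5)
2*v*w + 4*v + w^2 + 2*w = (2*v + w)*(w + 2)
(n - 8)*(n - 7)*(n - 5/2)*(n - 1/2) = n^4 - 18*n^3 + 409*n^2/4 - 747*n/4 + 70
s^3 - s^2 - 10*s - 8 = (s - 4)*(s + 1)*(s + 2)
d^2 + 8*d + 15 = (d + 3)*(d + 5)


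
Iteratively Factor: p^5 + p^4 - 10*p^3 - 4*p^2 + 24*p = (p - 2)*(p^4 + 3*p^3 - 4*p^2 - 12*p) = (p - 2)*(p + 3)*(p^3 - 4*p) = (p - 2)*(p + 2)*(p + 3)*(p^2 - 2*p) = p*(p - 2)*(p + 2)*(p + 3)*(p - 2)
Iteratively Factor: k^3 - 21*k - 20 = (k + 1)*(k^2 - k - 20) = (k + 1)*(k + 4)*(k - 5)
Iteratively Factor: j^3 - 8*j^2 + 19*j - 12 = (j - 1)*(j^2 - 7*j + 12) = (j - 4)*(j - 1)*(j - 3)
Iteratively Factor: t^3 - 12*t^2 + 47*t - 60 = (t - 5)*(t^2 - 7*t + 12) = (t - 5)*(t - 3)*(t - 4)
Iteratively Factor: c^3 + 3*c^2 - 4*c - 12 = (c + 2)*(c^2 + c - 6) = (c - 2)*(c + 2)*(c + 3)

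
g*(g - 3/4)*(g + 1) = g^3 + g^2/4 - 3*g/4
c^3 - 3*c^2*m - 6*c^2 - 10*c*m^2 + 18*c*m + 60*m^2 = (c - 6)*(c - 5*m)*(c + 2*m)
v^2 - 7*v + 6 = (v - 6)*(v - 1)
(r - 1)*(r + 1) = r^2 - 1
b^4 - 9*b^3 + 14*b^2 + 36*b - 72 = (b - 6)*(b - 3)*(b - 2)*(b + 2)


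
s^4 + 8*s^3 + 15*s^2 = s^2*(s + 3)*(s + 5)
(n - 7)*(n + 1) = n^2 - 6*n - 7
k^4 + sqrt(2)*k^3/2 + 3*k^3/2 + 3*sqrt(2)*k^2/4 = k^2*(k + 3/2)*(k + sqrt(2)/2)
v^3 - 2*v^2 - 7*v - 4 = (v - 4)*(v + 1)^2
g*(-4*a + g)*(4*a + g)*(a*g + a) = -16*a^3*g^2 - 16*a^3*g + a*g^4 + a*g^3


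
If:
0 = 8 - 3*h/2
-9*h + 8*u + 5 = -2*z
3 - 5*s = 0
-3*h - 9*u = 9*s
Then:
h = 16/3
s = 3/5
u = -107/45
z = 2791/90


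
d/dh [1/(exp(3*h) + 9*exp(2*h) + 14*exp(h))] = (-3*exp(2*h) - 18*exp(h) - 14)*exp(-h)/(exp(2*h) + 9*exp(h) + 14)^2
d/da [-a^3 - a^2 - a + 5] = -3*a^2 - 2*a - 1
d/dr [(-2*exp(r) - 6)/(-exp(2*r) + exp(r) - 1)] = 2*(-(exp(r) + 3)*(2*exp(r) - 1) + exp(2*r) - exp(r) + 1)*exp(r)/(exp(2*r) - exp(r) + 1)^2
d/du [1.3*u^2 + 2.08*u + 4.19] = 2.6*u + 2.08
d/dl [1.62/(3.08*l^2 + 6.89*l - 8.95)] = (-9.9792*l - 11.1618)/(3.08*l^2 + 6.89*l - 8.95)^2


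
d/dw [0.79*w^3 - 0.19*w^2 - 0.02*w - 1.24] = 2.37*w^2 - 0.38*w - 0.02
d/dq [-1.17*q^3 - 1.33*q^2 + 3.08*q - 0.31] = -3.51*q^2 - 2.66*q + 3.08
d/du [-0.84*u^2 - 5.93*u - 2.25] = -1.68*u - 5.93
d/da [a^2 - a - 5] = 2*a - 1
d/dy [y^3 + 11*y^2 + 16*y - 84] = 3*y^2 + 22*y + 16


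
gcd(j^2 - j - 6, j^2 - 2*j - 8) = j + 2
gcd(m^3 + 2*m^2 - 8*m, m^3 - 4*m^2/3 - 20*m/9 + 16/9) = m - 2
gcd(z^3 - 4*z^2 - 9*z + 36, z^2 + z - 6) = z + 3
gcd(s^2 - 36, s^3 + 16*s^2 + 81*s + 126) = s + 6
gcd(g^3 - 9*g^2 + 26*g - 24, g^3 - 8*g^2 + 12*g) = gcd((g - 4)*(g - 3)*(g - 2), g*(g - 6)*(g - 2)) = g - 2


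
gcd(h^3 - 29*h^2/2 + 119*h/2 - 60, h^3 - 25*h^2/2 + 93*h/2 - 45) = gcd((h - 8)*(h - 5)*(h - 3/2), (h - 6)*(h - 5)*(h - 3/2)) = h^2 - 13*h/2 + 15/2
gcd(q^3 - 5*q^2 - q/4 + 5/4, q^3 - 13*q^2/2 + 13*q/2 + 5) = q^2 - 9*q/2 - 5/2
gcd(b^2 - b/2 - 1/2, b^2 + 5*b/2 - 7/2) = b - 1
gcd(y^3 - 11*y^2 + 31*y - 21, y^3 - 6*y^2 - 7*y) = y - 7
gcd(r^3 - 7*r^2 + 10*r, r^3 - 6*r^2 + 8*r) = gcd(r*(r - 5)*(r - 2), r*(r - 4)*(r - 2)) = r^2 - 2*r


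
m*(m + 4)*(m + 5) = m^3 + 9*m^2 + 20*m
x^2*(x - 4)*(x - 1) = x^4 - 5*x^3 + 4*x^2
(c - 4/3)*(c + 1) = c^2 - c/3 - 4/3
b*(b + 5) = b^2 + 5*b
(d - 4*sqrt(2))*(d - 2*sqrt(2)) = d^2 - 6*sqrt(2)*d + 16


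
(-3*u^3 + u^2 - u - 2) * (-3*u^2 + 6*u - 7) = 9*u^5 - 21*u^4 + 30*u^3 - 7*u^2 - 5*u + 14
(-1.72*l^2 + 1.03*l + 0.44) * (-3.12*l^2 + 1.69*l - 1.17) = 5.3664*l^4 - 6.1204*l^3 + 2.3803*l^2 - 0.4615*l - 0.5148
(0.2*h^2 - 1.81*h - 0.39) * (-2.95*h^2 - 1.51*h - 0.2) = -0.59*h^4 + 5.0375*h^3 + 3.8436*h^2 + 0.9509*h + 0.078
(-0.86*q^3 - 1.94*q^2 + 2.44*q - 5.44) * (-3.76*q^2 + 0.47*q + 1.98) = 3.2336*q^5 + 6.8902*q^4 - 11.789*q^3 + 17.76*q^2 + 2.2744*q - 10.7712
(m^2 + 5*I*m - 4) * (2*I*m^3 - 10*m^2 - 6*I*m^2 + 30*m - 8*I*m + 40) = 2*I*m^5 - 20*m^4 - 6*I*m^4 + 60*m^3 - 66*I*m^3 + 120*m^2 + 174*I*m^2 - 120*m + 232*I*m - 160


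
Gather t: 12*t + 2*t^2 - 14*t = 2*t^2 - 2*t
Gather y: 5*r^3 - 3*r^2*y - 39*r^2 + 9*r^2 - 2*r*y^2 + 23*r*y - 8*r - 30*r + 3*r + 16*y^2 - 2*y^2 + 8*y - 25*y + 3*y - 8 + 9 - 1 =5*r^3 - 30*r^2 - 35*r + y^2*(14 - 2*r) + y*(-3*r^2 + 23*r - 14)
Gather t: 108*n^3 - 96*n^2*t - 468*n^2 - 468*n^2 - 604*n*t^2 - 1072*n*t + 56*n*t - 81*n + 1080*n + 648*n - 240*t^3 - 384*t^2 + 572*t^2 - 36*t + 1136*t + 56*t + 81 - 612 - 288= 108*n^3 - 936*n^2 + 1647*n - 240*t^3 + t^2*(188 - 604*n) + t*(-96*n^2 - 1016*n + 1156) - 819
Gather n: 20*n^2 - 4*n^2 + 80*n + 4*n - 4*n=16*n^2 + 80*n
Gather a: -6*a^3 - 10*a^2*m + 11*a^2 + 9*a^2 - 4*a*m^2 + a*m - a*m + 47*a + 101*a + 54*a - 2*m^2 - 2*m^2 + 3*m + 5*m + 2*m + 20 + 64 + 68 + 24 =-6*a^3 + a^2*(20 - 10*m) + a*(202 - 4*m^2) - 4*m^2 + 10*m + 176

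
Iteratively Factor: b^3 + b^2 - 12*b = (b)*(b^2 + b - 12) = b*(b + 4)*(b - 3)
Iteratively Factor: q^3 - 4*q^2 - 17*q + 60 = (q + 4)*(q^2 - 8*q + 15) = (q - 3)*(q + 4)*(q - 5)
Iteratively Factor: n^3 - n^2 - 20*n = (n + 4)*(n^2 - 5*n) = (n - 5)*(n + 4)*(n)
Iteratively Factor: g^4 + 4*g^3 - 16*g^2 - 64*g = (g + 4)*(g^3 - 16*g) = (g - 4)*(g + 4)*(g^2 + 4*g) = (g - 4)*(g + 4)^2*(g)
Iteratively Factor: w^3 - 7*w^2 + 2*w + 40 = (w - 4)*(w^2 - 3*w - 10) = (w - 4)*(w + 2)*(w - 5)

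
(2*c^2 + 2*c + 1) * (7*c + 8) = 14*c^3 + 30*c^2 + 23*c + 8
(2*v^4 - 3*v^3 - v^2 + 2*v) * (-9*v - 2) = -18*v^5 + 23*v^4 + 15*v^3 - 16*v^2 - 4*v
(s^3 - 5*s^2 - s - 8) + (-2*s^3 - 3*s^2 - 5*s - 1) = -s^3 - 8*s^2 - 6*s - 9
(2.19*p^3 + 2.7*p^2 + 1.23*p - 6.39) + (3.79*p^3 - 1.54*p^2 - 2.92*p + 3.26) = 5.98*p^3 + 1.16*p^2 - 1.69*p - 3.13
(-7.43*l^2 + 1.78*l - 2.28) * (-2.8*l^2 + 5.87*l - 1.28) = 20.804*l^4 - 48.5981*l^3 + 26.343*l^2 - 15.662*l + 2.9184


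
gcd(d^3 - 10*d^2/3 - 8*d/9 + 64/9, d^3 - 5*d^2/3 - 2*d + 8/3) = d^2 - 2*d/3 - 8/3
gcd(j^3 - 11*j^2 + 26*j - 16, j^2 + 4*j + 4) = 1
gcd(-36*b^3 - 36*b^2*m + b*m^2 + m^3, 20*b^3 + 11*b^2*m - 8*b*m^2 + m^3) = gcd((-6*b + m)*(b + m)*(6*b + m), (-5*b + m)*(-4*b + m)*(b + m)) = b + m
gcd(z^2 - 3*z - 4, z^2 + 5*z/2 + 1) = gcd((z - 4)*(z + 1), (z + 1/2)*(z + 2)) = 1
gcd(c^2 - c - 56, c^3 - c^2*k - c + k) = 1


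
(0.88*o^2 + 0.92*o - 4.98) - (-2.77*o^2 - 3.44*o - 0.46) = 3.65*o^2 + 4.36*o - 4.52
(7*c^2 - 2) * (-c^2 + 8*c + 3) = -7*c^4 + 56*c^3 + 23*c^2 - 16*c - 6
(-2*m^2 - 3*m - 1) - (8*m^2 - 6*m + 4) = -10*m^2 + 3*m - 5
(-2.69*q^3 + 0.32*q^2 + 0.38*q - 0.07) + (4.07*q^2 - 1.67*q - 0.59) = -2.69*q^3 + 4.39*q^2 - 1.29*q - 0.66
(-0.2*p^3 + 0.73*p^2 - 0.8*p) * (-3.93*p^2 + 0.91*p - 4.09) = 0.786*p^5 - 3.0509*p^4 + 4.6263*p^3 - 3.7137*p^2 + 3.272*p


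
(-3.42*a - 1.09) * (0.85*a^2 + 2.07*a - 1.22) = -2.907*a^3 - 8.0059*a^2 + 1.9161*a + 1.3298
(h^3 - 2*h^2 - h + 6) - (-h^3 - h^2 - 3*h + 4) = 2*h^3 - h^2 + 2*h + 2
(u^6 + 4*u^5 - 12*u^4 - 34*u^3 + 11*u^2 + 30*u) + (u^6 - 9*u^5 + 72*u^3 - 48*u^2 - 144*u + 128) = 2*u^6 - 5*u^5 - 12*u^4 + 38*u^3 - 37*u^2 - 114*u + 128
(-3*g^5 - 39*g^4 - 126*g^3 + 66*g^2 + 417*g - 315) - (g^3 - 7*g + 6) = -3*g^5 - 39*g^4 - 127*g^3 + 66*g^2 + 424*g - 321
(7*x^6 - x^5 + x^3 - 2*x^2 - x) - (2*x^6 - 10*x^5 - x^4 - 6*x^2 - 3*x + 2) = 5*x^6 + 9*x^5 + x^4 + x^3 + 4*x^2 + 2*x - 2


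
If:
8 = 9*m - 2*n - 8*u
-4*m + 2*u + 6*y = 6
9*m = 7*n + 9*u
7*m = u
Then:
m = -56/221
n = 432/221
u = -392/221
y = 943/663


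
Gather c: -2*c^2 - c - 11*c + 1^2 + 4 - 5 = -2*c^2 - 12*c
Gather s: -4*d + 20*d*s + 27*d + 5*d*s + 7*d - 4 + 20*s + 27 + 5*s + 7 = 30*d + s*(25*d + 25) + 30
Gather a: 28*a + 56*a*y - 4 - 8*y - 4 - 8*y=a*(56*y + 28) - 16*y - 8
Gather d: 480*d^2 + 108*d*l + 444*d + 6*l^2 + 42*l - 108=480*d^2 + d*(108*l + 444) + 6*l^2 + 42*l - 108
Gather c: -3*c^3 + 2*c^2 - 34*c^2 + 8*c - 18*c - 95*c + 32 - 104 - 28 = -3*c^3 - 32*c^2 - 105*c - 100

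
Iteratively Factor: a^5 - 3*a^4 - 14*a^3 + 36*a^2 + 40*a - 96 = (a + 3)*(a^4 - 6*a^3 + 4*a^2 + 24*a - 32) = (a - 2)*(a + 3)*(a^3 - 4*a^2 - 4*a + 16) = (a - 2)^2*(a + 3)*(a^2 - 2*a - 8) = (a - 4)*(a - 2)^2*(a + 3)*(a + 2)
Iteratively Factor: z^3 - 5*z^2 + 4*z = (z)*(z^2 - 5*z + 4) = z*(z - 1)*(z - 4)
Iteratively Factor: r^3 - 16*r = (r - 4)*(r^2 + 4*r) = r*(r - 4)*(r + 4)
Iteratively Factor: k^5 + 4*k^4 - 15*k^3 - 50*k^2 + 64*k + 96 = (k - 2)*(k^4 + 6*k^3 - 3*k^2 - 56*k - 48) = (k - 3)*(k - 2)*(k^3 + 9*k^2 + 24*k + 16) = (k - 3)*(k - 2)*(k + 4)*(k^2 + 5*k + 4) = (k - 3)*(k - 2)*(k + 4)^2*(k + 1)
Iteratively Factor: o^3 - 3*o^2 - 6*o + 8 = (o - 4)*(o^2 + o - 2) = (o - 4)*(o + 2)*(o - 1)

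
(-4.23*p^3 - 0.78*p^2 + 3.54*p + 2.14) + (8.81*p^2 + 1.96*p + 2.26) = -4.23*p^3 + 8.03*p^2 + 5.5*p + 4.4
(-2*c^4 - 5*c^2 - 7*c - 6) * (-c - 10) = 2*c^5 + 20*c^4 + 5*c^3 + 57*c^2 + 76*c + 60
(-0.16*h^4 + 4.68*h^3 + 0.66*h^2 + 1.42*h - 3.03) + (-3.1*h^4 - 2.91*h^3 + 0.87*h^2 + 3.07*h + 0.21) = -3.26*h^4 + 1.77*h^3 + 1.53*h^2 + 4.49*h - 2.82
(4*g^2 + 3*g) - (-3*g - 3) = 4*g^2 + 6*g + 3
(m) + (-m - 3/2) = -3/2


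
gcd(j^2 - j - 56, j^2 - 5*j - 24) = j - 8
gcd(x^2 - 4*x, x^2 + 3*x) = x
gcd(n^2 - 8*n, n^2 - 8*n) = n^2 - 8*n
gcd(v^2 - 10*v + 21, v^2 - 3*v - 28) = v - 7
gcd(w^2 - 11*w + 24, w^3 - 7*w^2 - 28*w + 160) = w - 8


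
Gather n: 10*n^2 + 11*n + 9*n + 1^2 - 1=10*n^2 + 20*n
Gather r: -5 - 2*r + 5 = -2*r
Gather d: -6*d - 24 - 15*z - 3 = -6*d - 15*z - 27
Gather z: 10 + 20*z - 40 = 20*z - 30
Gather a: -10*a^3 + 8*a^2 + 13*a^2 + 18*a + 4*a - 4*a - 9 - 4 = -10*a^3 + 21*a^2 + 18*a - 13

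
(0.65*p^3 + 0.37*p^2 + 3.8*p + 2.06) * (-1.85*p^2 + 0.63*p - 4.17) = -1.2025*p^5 - 0.275*p^4 - 9.5074*p^3 - 2.9599*p^2 - 14.5482*p - 8.5902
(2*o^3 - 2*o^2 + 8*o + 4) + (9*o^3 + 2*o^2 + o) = 11*o^3 + 9*o + 4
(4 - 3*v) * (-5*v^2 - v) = 15*v^3 - 17*v^2 - 4*v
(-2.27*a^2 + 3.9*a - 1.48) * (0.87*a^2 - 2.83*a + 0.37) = -1.9749*a^4 + 9.8171*a^3 - 13.1645*a^2 + 5.6314*a - 0.5476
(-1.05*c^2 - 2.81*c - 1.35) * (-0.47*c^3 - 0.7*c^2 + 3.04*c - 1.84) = 0.4935*c^5 + 2.0557*c^4 - 0.5905*c^3 - 5.6654*c^2 + 1.0664*c + 2.484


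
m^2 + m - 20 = (m - 4)*(m + 5)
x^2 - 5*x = x*(x - 5)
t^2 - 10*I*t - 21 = (t - 7*I)*(t - 3*I)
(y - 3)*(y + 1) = y^2 - 2*y - 3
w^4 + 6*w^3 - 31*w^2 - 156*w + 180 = (w - 5)*(w - 1)*(w + 6)^2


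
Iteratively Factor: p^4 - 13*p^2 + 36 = (p + 2)*(p^3 - 2*p^2 - 9*p + 18) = (p - 3)*(p + 2)*(p^2 + p - 6) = (p - 3)*(p + 2)*(p + 3)*(p - 2)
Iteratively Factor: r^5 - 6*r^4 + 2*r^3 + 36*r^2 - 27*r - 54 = (r + 2)*(r^4 - 8*r^3 + 18*r^2 - 27) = (r - 3)*(r + 2)*(r^3 - 5*r^2 + 3*r + 9) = (r - 3)*(r + 1)*(r + 2)*(r^2 - 6*r + 9) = (r - 3)^2*(r + 1)*(r + 2)*(r - 3)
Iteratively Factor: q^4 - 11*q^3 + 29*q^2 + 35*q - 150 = (q - 5)*(q^3 - 6*q^2 - q + 30) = (q - 5)*(q - 3)*(q^2 - 3*q - 10) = (q - 5)*(q - 3)*(q + 2)*(q - 5)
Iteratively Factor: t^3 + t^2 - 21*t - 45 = (t + 3)*(t^2 - 2*t - 15) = (t + 3)^2*(t - 5)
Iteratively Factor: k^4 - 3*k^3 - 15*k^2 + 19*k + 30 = (k + 3)*(k^3 - 6*k^2 + 3*k + 10) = (k - 5)*(k + 3)*(k^2 - k - 2) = (k - 5)*(k + 1)*(k + 3)*(k - 2)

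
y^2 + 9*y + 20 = (y + 4)*(y + 5)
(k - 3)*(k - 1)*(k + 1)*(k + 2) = k^4 - k^3 - 7*k^2 + k + 6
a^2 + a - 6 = (a - 2)*(a + 3)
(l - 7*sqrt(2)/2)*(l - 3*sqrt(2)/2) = l^2 - 5*sqrt(2)*l + 21/2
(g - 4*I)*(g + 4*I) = g^2 + 16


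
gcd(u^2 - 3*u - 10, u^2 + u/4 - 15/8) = 1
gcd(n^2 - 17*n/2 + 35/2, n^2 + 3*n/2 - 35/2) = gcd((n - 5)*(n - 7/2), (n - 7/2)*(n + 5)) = n - 7/2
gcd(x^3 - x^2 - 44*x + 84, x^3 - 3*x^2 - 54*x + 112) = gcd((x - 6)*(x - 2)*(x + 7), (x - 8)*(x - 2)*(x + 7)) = x^2 + 5*x - 14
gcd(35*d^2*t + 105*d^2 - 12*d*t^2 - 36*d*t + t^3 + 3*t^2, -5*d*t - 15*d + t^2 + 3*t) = -5*d*t - 15*d + t^2 + 3*t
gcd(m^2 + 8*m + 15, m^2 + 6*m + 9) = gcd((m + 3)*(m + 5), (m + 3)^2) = m + 3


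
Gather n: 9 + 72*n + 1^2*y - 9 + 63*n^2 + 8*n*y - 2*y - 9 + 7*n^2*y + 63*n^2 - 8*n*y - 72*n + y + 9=n^2*(7*y + 126)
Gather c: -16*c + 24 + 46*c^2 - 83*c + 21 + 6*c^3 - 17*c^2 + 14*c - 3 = 6*c^3 + 29*c^2 - 85*c + 42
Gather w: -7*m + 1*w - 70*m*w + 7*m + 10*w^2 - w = -70*m*w + 10*w^2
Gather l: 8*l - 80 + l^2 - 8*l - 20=l^2 - 100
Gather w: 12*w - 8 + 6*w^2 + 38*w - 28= 6*w^2 + 50*w - 36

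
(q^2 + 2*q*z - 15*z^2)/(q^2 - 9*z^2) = (q + 5*z)/(q + 3*z)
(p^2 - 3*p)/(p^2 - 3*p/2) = 2*(p - 3)/(2*p - 3)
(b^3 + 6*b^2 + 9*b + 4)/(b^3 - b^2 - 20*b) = (b^2 + 2*b + 1)/(b*(b - 5))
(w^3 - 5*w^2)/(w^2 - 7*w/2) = 2*w*(w - 5)/(2*w - 7)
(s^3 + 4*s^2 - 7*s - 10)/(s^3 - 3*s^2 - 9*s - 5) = (s^2 + 3*s - 10)/(s^2 - 4*s - 5)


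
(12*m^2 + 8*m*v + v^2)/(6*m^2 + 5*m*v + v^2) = (6*m + v)/(3*m + v)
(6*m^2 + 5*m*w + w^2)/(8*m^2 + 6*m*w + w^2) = (3*m + w)/(4*m + w)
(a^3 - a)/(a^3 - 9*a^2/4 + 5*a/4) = 4*(a + 1)/(4*a - 5)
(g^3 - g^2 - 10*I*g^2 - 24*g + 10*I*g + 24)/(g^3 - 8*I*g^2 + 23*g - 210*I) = (g^2 - g*(1 + 4*I) + 4*I)/(g^2 - 2*I*g + 35)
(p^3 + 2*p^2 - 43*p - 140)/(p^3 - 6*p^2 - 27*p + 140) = (p + 4)/(p - 4)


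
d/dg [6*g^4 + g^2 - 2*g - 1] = 24*g^3 + 2*g - 2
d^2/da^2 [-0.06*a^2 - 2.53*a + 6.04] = -0.120000000000000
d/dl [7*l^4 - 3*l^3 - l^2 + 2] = l*(28*l^2 - 9*l - 2)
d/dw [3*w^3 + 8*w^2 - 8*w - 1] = 9*w^2 + 16*w - 8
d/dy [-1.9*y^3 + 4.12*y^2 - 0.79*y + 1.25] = -5.7*y^2 + 8.24*y - 0.79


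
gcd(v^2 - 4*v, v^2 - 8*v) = v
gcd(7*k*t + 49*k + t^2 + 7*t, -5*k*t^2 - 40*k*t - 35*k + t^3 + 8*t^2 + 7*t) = t + 7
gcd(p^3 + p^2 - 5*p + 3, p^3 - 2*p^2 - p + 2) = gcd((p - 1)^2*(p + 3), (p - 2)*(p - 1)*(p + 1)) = p - 1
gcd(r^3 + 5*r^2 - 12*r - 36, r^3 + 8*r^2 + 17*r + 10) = r + 2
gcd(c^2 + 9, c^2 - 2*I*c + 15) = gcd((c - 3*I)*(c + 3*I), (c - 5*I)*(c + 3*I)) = c + 3*I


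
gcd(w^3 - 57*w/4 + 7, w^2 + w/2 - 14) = w^2 + w/2 - 14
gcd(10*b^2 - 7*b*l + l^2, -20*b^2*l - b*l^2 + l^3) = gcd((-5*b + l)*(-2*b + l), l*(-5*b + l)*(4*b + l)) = 5*b - l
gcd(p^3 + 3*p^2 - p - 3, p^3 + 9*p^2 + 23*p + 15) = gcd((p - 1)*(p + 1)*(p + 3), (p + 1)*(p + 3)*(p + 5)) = p^2 + 4*p + 3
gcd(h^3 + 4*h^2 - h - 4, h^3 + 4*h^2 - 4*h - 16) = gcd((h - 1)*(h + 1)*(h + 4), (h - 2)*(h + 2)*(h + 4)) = h + 4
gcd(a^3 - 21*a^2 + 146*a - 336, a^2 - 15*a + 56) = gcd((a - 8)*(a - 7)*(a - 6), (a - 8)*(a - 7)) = a^2 - 15*a + 56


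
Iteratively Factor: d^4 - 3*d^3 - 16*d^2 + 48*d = (d - 4)*(d^3 + d^2 - 12*d) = (d - 4)*(d + 4)*(d^2 - 3*d) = d*(d - 4)*(d + 4)*(d - 3)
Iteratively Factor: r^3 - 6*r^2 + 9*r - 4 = (r - 1)*(r^2 - 5*r + 4) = (r - 4)*(r - 1)*(r - 1)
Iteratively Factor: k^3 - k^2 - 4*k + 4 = (k - 2)*(k^2 + k - 2) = (k - 2)*(k - 1)*(k + 2)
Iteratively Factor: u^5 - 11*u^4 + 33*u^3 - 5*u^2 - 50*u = (u - 5)*(u^4 - 6*u^3 + 3*u^2 + 10*u) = u*(u - 5)*(u^3 - 6*u^2 + 3*u + 10) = u*(u - 5)*(u - 2)*(u^2 - 4*u - 5) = u*(u - 5)^2*(u - 2)*(u + 1)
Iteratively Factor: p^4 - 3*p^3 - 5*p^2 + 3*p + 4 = (p + 1)*(p^3 - 4*p^2 - p + 4) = (p + 1)^2*(p^2 - 5*p + 4) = (p - 4)*(p + 1)^2*(p - 1)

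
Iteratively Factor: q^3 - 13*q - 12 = (q + 3)*(q^2 - 3*q - 4) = (q - 4)*(q + 3)*(q + 1)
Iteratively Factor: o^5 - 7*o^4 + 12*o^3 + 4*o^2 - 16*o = (o - 2)*(o^4 - 5*o^3 + 2*o^2 + 8*o) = (o - 4)*(o - 2)*(o^3 - o^2 - 2*o) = o*(o - 4)*(o - 2)*(o^2 - o - 2) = o*(o - 4)*(o - 2)^2*(o + 1)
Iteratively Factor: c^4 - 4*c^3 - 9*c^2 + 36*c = (c)*(c^3 - 4*c^2 - 9*c + 36) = c*(c + 3)*(c^2 - 7*c + 12) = c*(c - 3)*(c + 3)*(c - 4)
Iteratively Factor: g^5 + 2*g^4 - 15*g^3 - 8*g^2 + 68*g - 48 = (g - 2)*(g^4 + 4*g^3 - 7*g^2 - 22*g + 24) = (g - 2)*(g + 4)*(g^3 - 7*g + 6) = (g - 2)*(g + 3)*(g + 4)*(g^2 - 3*g + 2) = (g - 2)^2*(g + 3)*(g + 4)*(g - 1)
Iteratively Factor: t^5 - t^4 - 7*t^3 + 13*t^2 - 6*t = (t + 3)*(t^4 - 4*t^3 + 5*t^2 - 2*t) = (t - 1)*(t + 3)*(t^3 - 3*t^2 + 2*t) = (t - 2)*(t - 1)*(t + 3)*(t^2 - t) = t*(t - 2)*(t - 1)*(t + 3)*(t - 1)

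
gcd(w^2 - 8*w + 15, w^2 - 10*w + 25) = w - 5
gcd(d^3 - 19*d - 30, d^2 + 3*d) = d + 3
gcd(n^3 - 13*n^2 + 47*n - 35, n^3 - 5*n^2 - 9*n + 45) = n - 5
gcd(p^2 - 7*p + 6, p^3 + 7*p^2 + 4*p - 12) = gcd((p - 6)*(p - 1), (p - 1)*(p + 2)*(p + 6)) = p - 1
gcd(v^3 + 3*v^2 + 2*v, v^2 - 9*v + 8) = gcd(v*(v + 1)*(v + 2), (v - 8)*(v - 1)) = 1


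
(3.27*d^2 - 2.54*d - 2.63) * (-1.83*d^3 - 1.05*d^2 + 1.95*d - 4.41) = -5.9841*d^5 + 1.2147*d^4 + 13.8564*d^3 - 16.6122*d^2 + 6.0729*d + 11.5983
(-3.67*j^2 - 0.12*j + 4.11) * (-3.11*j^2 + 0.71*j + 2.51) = 11.4137*j^4 - 2.2325*j^3 - 22.079*j^2 + 2.6169*j + 10.3161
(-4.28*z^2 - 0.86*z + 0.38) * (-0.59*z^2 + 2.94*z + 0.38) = 2.5252*z^4 - 12.0758*z^3 - 4.379*z^2 + 0.7904*z + 0.1444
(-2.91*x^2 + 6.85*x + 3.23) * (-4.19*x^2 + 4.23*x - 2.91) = 12.1929*x^4 - 41.0108*x^3 + 23.9099*x^2 - 6.2706*x - 9.3993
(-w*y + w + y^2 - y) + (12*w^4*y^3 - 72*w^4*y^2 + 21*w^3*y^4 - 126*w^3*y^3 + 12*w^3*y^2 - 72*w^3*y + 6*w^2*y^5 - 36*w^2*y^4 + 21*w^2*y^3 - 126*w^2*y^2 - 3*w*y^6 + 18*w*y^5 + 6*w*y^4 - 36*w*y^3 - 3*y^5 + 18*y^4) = 12*w^4*y^3 - 72*w^4*y^2 + 21*w^3*y^4 - 126*w^3*y^3 + 12*w^3*y^2 - 72*w^3*y + 6*w^2*y^5 - 36*w^2*y^4 + 21*w^2*y^3 - 126*w^2*y^2 - 3*w*y^6 + 18*w*y^5 + 6*w*y^4 - 36*w*y^3 - w*y + w - 3*y^5 + 18*y^4 + y^2 - y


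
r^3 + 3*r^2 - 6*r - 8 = (r - 2)*(r + 1)*(r + 4)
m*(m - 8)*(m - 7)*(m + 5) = m^4 - 10*m^3 - 19*m^2 + 280*m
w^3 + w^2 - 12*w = w*(w - 3)*(w + 4)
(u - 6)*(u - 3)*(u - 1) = u^3 - 10*u^2 + 27*u - 18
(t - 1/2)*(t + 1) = t^2 + t/2 - 1/2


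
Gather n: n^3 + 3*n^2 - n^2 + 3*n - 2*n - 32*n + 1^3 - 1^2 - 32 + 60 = n^3 + 2*n^2 - 31*n + 28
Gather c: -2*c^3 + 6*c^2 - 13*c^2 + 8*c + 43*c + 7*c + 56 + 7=-2*c^3 - 7*c^2 + 58*c + 63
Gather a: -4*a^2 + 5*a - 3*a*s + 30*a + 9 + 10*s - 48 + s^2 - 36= -4*a^2 + a*(35 - 3*s) + s^2 + 10*s - 75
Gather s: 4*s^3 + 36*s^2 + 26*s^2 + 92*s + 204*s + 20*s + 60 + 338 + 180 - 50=4*s^3 + 62*s^2 + 316*s + 528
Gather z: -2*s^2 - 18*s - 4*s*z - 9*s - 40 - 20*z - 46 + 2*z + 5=-2*s^2 - 27*s + z*(-4*s - 18) - 81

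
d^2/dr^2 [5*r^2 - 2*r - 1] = 10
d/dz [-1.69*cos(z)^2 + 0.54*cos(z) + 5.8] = (3.38*cos(z) - 0.54)*sin(z)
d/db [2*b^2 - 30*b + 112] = 4*b - 30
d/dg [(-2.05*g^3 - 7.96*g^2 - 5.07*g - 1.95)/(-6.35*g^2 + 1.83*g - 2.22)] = (13.0175*g^4 - 7.503*g^3 - 33.1083*g^2 + 10.5774*g + 14.8239)/(40.3225*g^4 - 23.241*g^3 + 31.5429*g^2 - 8.1252*g + 4.9284)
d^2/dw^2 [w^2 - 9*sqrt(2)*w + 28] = 2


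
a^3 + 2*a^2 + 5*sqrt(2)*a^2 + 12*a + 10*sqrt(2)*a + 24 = (a + 2)*(a + 2*sqrt(2))*(a + 3*sqrt(2))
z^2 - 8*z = z*(z - 8)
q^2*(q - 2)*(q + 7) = q^4 + 5*q^3 - 14*q^2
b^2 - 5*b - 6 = (b - 6)*(b + 1)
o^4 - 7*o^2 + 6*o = o*(o - 2)*(o - 1)*(o + 3)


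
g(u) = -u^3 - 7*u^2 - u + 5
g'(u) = -3*u^2 - 14*u - 1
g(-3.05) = -28.69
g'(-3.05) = 13.79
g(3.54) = -130.62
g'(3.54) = -88.15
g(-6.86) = 5.27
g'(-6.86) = -46.14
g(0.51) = 2.54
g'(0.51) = -8.92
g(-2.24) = -16.64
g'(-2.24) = 15.31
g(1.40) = -12.86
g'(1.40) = -26.48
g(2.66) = -66.01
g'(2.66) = -59.47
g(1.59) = -18.31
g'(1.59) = -30.84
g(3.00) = -88.00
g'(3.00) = -70.00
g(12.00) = -2743.00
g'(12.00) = -601.00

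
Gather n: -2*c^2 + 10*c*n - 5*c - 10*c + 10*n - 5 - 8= -2*c^2 - 15*c + n*(10*c + 10) - 13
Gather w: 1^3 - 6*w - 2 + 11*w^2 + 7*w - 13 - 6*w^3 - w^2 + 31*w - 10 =-6*w^3 + 10*w^2 + 32*w - 24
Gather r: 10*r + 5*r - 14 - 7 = 15*r - 21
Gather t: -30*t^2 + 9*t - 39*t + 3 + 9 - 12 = -30*t^2 - 30*t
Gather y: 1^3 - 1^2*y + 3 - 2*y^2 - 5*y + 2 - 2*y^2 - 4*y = -4*y^2 - 10*y + 6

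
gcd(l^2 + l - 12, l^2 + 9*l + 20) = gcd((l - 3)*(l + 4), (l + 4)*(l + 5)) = l + 4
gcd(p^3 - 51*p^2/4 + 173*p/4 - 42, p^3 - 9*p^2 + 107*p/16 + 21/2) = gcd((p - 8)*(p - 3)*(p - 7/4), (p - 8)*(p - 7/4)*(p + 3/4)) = p^2 - 39*p/4 + 14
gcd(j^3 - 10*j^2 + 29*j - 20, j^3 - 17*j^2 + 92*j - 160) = j^2 - 9*j + 20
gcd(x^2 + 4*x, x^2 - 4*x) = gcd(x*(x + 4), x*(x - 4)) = x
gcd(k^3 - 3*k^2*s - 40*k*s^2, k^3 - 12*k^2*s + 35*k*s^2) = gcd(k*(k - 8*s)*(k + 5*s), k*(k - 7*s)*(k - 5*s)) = k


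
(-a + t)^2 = a^2 - 2*a*t + t^2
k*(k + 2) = k^2 + 2*k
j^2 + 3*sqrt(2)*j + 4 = (j + sqrt(2))*(j + 2*sqrt(2))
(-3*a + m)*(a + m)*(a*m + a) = -3*a^3*m - 3*a^3 - 2*a^2*m^2 - 2*a^2*m + a*m^3 + a*m^2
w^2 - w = w*(w - 1)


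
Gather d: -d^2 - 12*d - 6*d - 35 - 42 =-d^2 - 18*d - 77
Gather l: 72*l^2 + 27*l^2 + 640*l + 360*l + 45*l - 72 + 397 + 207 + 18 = 99*l^2 + 1045*l + 550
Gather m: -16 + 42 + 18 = 44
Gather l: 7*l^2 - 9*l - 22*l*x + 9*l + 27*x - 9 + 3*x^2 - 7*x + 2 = 7*l^2 - 22*l*x + 3*x^2 + 20*x - 7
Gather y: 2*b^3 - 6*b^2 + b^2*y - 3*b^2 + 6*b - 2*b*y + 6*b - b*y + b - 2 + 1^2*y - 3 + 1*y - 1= 2*b^3 - 9*b^2 + 13*b + y*(b^2 - 3*b + 2) - 6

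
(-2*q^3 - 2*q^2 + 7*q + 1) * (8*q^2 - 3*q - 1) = -16*q^5 - 10*q^4 + 64*q^3 - 11*q^2 - 10*q - 1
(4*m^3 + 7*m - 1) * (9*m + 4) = 36*m^4 + 16*m^3 + 63*m^2 + 19*m - 4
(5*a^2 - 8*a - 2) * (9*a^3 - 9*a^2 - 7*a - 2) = 45*a^5 - 117*a^4 + 19*a^3 + 64*a^2 + 30*a + 4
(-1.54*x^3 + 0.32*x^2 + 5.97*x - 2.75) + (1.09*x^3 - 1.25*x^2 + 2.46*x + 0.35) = -0.45*x^3 - 0.93*x^2 + 8.43*x - 2.4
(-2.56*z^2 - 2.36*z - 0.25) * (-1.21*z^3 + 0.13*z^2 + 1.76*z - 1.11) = 3.0976*z^5 + 2.5228*z^4 - 4.5099*z^3 - 1.3445*z^2 + 2.1796*z + 0.2775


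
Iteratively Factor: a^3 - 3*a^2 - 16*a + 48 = (a + 4)*(a^2 - 7*a + 12) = (a - 4)*(a + 4)*(a - 3)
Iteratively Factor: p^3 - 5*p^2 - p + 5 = (p - 5)*(p^2 - 1) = (p - 5)*(p + 1)*(p - 1)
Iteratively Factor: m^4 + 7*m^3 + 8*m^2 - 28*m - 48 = (m + 4)*(m^3 + 3*m^2 - 4*m - 12) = (m + 3)*(m + 4)*(m^2 - 4) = (m + 2)*(m + 3)*(m + 4)*(m - 2)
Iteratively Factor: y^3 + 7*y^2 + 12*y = (y + 3)*(y^2 + 4*y) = (y + 3)*(y + 4)*(y)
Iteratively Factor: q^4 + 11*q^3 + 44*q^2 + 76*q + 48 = (q + 3)*(q^3 + 8*q^2 + 20*q + 16) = (q + 3)*(q + 4)*(q^2 + 4*q + 4) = (q + 2)*(q + 3)*(q + 4)*(q + 2)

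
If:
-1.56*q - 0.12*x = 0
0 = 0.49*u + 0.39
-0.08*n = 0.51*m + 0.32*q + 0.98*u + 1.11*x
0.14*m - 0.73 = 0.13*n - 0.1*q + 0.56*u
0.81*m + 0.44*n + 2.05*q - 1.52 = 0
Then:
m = 1.91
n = -0.12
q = 0.01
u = -0.80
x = -0.17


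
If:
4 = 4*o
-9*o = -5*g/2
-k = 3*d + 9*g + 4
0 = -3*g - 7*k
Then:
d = -244/21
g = 18/5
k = -54/35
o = 1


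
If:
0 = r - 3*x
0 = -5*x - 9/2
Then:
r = -27/10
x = -9/10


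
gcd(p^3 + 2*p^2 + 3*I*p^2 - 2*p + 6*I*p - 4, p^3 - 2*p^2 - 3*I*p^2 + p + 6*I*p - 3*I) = 1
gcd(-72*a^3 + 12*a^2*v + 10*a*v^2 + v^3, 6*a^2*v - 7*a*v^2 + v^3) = 1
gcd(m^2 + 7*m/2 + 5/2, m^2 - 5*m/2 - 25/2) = m + 5/2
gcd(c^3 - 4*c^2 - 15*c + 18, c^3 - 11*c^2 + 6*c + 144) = c^2 - 3*c - 18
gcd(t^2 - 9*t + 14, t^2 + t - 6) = t - 2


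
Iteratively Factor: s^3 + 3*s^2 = (s + 3)*(s^2) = s*(s + 3)*(s)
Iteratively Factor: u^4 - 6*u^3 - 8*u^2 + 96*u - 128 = (u - 4)*(u^3 - 2*u^2 - 16*u + 32) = (u - 4)*(u - 2)*(u^2 - 16) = (u - 4)*(u - 2)*(u + 4)*(u - 4)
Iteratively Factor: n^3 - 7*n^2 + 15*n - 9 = (n - 3)*(n^2 - 4*n + 3) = (n - 3)*(n - 1)*(n - 3)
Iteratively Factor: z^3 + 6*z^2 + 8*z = (z + 2)*(z^2 + 4*z) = (z + 2)*(z + 4)*(z)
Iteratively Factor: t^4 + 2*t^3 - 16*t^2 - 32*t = (t)*(t^3 + 2*t^2 - 16*t - 32) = t*(t - 4)*(t^2 + 6*t + 8) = t*(t - 4)*(t + 2)*(t + 4)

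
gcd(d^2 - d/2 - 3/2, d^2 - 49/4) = 1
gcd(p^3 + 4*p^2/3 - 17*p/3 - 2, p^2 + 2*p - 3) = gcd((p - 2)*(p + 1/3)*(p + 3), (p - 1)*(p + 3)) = p + 3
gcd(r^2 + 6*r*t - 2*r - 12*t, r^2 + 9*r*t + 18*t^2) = r + 6*t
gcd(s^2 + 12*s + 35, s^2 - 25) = s + 5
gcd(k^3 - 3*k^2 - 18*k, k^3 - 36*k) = k^2 - 6*k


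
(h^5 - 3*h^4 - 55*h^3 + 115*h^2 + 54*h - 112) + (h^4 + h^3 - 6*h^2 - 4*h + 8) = h^5 - 2*h^4 - 54*h^3 + 109*h^2 + 50*h - 104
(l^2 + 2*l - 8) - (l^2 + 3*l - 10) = 2 - l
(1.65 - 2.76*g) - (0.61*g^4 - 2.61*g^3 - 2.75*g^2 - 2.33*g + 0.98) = -0.61*g^4 + 2.61*g^3 + 2.75*g^2 - 0.43*g + 0.67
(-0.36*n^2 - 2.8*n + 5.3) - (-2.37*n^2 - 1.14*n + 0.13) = 2.01*n^2 - 1.66*n + 5.17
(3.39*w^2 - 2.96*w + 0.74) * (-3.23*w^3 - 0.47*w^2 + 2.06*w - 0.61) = -10.9497*w^5 + 7.9675*w^4 + 5.9844*w^3 - 8.5133*w^2 + 3.33*w - 0.4514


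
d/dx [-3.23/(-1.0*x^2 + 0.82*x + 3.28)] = (2.6486 - 6.46*x)/(-1.0*x^2 + 0.82*x + 3.28)^2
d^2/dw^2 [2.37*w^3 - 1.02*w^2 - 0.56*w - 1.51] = 14.22*w - 2.04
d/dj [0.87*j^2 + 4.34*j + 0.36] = 1.74*j + 4.34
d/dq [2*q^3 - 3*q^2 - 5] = 6*q*(q - 1)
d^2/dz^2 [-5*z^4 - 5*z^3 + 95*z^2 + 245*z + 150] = -60*z^2 - 30*z + 190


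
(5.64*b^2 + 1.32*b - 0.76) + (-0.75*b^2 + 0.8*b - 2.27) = 4.89*b^2 + 2.12*b - 3.03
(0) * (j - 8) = 0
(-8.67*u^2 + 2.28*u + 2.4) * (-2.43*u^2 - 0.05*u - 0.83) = 21.0681*u^4 - 5.1069*u^3 + 1.2501*u^2 - 2.0124*u - 1.992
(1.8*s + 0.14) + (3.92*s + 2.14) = 5.72*s + 2.28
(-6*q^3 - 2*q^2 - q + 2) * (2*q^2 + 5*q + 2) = -12*q^5 - 34*q^4 - 24*q^3 - 5*q^2 + 8*q + 4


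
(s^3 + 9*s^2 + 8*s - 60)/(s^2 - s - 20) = (-s^3 - 9*s^2 - 8*s + 60)/(-s^2 + s + 20)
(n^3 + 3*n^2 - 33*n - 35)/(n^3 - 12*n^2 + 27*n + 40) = (n + 7)/(n - 8)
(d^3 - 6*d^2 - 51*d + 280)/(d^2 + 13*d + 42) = (d^2 - 13*d + 40)/(d + 6)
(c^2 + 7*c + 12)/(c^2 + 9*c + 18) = (c + 4)/(c + 6)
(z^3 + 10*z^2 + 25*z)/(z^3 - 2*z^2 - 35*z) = (z + 5)/(z - 7)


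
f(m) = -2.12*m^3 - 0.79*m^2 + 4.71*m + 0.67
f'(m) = -6.36*m^2 - 1.58*m + 4.71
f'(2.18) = -28.96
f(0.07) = 1.00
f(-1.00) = -2.71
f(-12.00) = 3493.75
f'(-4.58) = -121.46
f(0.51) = 2.59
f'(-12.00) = -892.17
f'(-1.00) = -0.07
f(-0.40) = -1.20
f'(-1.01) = -0.18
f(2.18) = -14.78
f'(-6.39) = -244.89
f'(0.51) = 2.25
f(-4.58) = 166.20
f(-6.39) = 491.46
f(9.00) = -1566.41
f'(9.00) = -524.67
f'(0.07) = 4.57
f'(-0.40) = 4.32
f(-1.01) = -2.71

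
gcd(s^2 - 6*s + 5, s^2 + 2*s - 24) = 1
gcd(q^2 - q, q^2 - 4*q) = q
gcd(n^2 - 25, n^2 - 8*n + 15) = n - 5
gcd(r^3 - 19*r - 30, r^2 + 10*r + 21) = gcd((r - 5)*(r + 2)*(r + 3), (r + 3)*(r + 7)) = r + 3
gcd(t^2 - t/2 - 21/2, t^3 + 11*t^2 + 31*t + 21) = t + 3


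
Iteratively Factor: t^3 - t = (t - 1)*(t^2 + t) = t*(t - 1)*(t + 1)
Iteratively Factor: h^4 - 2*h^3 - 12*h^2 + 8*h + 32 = (h - 4)*(h^3 + 2*h^2 - 4*h - 8) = (h - 4)*(h + 2)*(h^2 - 4) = (h - 4)*(h + 2)^2*(h - 2)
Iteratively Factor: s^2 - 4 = (s + 2)*(s - 2)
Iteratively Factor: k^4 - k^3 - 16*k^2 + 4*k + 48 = (k + 3)*(k^3 - 4*k^2 - 4*k + 16) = (k - 4)*(k + 3)*(k^2 - 4) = (k - 4)*(k + 2)*(k + 3)*(k - 2)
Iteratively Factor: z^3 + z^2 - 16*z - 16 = (z + 4)*(z^2 - 3*z - 4) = (z + 1)*(z + 4)*(z - 4)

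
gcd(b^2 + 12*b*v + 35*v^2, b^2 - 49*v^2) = b + 7*v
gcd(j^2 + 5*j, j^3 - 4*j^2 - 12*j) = j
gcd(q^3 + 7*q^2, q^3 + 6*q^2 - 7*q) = q^2 + 7*q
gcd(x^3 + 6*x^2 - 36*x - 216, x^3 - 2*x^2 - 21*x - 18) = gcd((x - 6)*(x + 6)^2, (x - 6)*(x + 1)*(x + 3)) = x - 6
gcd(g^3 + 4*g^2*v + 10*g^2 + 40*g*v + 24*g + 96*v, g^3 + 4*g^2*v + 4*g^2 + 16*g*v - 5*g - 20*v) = g + 4*v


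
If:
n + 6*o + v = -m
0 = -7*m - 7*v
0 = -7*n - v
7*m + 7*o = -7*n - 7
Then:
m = -42/47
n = -6/47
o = 1/47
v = 42/47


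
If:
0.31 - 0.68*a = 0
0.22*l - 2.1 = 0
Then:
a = 0.46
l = 9.55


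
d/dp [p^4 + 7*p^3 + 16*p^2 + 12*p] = 4*p^3 + 21*p^2 + 32*p + 12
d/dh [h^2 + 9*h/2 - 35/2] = 2*h + 9/2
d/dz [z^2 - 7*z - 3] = 2*z - 7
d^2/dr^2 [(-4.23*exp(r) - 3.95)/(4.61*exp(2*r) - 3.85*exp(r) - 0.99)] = (-89.896383*exp(4*r) - 410.859335*exp(3*r) + 94.487943*exp(2*r) - 114.53585*exp(r) + 10.909602)*exp(r)/(97.972181*exp(6*r) - 245.461755*exp(5*r) + 141.876438*exp(4*r) + 48.359465*exp(3*r) - 30.468042*exp(2*r) - 11.320155*exp(r) - 0.970299)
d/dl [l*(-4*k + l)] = -4*k + 2*l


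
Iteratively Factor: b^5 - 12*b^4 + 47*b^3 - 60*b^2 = (b - 5)*(b^4 - 7*b^3 + 12*b^2) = b*(b - 5)*(b^3 - 7*b^2 + 12*b) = b*(b - 5)*(b - 4)*(b^2 - 3*b) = b*(b - 5)*(b - 4)*(b - 3)*(b)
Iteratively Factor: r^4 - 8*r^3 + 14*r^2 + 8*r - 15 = (r - 3)*(r^3 - 5*r^2 - r + 5) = (r - 3)*(r + 1)*(r^2 - 6*r + 5) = (r - 3)*(r - 1)*(r + 1)*(r - 5)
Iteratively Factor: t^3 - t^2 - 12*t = (t + 3)*(t^2 - 4*t) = t*(t + 3)*(t - 4)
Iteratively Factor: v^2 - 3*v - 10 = (v + 2)*(v - 5)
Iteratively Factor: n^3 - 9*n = (n)*(n^2 - 9) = n*(n + 3)*(n - 3)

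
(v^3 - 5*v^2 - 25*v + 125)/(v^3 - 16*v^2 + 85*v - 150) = (v + 5)/(v - 6)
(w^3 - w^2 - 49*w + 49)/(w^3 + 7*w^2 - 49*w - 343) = (w - 1)/(w + 7)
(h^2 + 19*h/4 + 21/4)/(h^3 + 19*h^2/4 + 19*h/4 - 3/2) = (4*h + 7)/(4*h^2 + 7*h - 2)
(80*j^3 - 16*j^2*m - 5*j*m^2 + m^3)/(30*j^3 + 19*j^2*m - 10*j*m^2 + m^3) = (16*j^2 - m^2)/(6*j^2 + 5*j*m - m^2)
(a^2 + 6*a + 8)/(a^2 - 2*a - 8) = (a + 4)/(a - 4)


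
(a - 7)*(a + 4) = a^2 - 3*a - 28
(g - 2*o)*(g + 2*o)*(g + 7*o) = g^3 + 7*g^2*o - 4*g*o^2 - 28*o^3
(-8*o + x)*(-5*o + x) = 40*o^2 - 13*o*x + x^2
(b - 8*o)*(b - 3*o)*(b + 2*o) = b^3 - 9*b^2*o + 2*b*o^2 + 48*o^3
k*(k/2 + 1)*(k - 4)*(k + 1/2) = k^4/2 - 3*k^3/4 - 9*k^2/2 - 2*k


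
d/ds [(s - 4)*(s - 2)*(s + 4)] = 3*s^2 - 4*s - 16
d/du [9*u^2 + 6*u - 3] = 18*u + 6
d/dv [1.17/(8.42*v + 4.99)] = -9.8514/(8.42*v + 4.99)^2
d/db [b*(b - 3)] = 2*b - 3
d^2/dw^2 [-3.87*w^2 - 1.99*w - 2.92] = -7.74000000000000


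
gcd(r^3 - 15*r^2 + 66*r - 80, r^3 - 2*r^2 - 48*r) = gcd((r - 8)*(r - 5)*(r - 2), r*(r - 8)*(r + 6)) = r - 8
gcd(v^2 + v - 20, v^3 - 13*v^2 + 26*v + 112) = 1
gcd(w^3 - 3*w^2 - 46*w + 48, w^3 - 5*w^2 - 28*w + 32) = w^2 - 9*w + 8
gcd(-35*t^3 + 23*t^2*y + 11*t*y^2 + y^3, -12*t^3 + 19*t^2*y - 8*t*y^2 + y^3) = -t + y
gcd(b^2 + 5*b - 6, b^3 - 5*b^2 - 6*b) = 1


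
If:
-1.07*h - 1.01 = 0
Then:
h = -0.94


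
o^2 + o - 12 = (o - 3)*(o + 4)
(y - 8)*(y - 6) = y^2 - 14*y + 48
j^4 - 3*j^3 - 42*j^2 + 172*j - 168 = (j - 6)*(j - 2)^2*(j + 7)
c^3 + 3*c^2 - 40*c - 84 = (c - 6)*(c + 2)*(c + 7)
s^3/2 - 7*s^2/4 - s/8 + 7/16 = (s/2 + 1/4)*(s - 7/2)*(s - 1/2)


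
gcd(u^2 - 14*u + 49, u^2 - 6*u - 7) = u - 7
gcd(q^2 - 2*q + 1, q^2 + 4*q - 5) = q - 1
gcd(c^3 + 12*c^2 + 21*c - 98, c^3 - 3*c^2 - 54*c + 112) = c^2 + 5*c - 14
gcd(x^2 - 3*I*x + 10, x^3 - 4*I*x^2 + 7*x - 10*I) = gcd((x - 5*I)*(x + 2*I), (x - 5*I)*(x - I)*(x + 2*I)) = x^2 - 3*I*x + 10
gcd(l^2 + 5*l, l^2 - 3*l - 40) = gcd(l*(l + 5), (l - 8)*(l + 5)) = l + 5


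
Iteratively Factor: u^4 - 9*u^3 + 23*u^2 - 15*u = (u - 5)*(u^3 - 4*u^2 + 3*u) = (u - 5)*(u - 3)*(u^2 - u) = (u - 5)*(u - 3)*(u - 1)*(u)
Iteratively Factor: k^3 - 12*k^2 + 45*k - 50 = (k - 2)*(k^2 - 10*k + 25) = (k - 5)*(k - 2)*(k - 5)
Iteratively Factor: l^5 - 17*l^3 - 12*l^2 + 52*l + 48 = (l + 2)*(l^4 - 2*l^3 - 13*l^2 + 14*l + 24) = (l - 2)*(l + 2)*(l^3 - 13*l - 12) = (l - 2)*(l + 2)*(l + 3)*(l^2 - 3*l - 4) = (l - 4)*(l - 2)*(l + 2)*(l + 3)*(l + 1)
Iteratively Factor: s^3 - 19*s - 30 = (s - 5)*(s^2 + 5*s + 6) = (s - 5)*(s + 2)*(s + 3)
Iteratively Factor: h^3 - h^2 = (h - 1)*(h^2) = h*(h - 1)*(h)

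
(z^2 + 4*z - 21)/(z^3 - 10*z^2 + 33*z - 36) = (z + 7)/(z^2 - 7*z + 12)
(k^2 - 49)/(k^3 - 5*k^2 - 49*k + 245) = 1/(k - 5)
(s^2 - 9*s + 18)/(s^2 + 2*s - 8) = (s^2 - 9*s + 18)/(s^2 + 2*s - 8)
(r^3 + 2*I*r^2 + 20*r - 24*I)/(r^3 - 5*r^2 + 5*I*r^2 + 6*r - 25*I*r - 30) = (r^2 - 4*I*r - 4)/(r^2 - r*(5 + I) + 5*I)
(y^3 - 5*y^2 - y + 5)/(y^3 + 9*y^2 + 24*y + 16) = (y^2 - 6*y + 5)/(y^2 + 8*y + 16)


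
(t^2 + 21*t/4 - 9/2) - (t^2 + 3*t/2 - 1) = 15*t/4 - 7/2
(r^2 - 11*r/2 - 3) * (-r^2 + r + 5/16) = -r^4 + 13*r^3/2 - 35*r^2/16 - 151*r/32 - 15/16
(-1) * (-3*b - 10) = 3*b + 10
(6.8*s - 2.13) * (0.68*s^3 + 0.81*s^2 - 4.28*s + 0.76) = 4.624*s^4 + 4.0596*s^3 - 30.8293*s^2 + 14.2844*s - 1.6188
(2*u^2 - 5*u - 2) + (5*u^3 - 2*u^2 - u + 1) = 5*u^3 - 6*u - 1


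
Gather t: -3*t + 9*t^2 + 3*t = 9*t^2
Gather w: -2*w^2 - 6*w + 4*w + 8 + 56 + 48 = -2*w^2 - 2*w + 112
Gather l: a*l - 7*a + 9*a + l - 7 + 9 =2*a + l*(a + 1) + 2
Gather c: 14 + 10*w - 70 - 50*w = -40*w - 56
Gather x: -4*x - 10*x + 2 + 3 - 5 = -14*x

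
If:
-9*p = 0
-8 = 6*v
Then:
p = 0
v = -4/3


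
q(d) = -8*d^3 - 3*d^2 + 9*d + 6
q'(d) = -24*d^2 - 6*d + 9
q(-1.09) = 2.99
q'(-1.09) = -12.97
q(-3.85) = 383.42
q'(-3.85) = -323.64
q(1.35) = -7.00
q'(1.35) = -42.84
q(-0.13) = 4.80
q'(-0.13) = 9.37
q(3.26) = -273.71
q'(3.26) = -265.62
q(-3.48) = 275.50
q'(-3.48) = -260.77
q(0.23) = 7.81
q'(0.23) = 6.35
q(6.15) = -1912.98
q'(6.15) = -935.64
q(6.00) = -1776.00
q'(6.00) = -891.00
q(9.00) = -5988.00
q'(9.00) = -1989.00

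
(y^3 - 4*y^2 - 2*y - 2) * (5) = 5*y^3 - 20*y^2 - 10*y - 10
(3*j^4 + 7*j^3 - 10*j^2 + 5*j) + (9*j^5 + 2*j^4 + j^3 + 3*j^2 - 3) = 9*j^5 + 5*j^4 + 8*j^3 - 7*j^2 + 5*j - 3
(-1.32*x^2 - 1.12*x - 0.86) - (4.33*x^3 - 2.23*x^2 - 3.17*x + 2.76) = -4.33*x^3 + 0.91*x^2 + 2.05*x - 3.62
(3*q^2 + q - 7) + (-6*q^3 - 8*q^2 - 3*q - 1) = -6*q^3 - 5*q^2 - 2*q - 8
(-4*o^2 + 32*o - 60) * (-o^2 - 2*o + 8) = 4*o^4 - 24*o^3 - 36*o^2 + 376*o - 480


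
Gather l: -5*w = -5*w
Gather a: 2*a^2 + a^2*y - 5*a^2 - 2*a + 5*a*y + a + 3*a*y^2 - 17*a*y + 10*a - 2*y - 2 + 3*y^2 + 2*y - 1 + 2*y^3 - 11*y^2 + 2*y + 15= a^2*(y - 3) + a*(3*y^2 - 12*y + 9) + 2*y^3 - 8*y^2 + 2*y + 12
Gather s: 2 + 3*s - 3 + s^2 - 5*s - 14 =s^2 - 2*s - 15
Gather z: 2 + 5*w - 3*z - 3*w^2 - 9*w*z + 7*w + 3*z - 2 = -3*w^2 - 9*w*z + 12*w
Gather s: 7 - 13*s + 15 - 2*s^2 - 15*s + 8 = -2*s^2 - 28*s + 30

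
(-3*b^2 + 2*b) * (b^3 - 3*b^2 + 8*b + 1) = -3*b^5 + 11*b^4 - 30*b^3 + 13*b^2 + 2*b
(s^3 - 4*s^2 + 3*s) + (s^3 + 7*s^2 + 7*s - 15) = 2*s^3 + 3*s^2 + 10*s - 15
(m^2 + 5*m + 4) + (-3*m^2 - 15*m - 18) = -2*m^2 - 10*m - 14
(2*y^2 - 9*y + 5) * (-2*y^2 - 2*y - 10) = -4*y^4 + 14*y^3 - 12*y^2 + 80*y - 50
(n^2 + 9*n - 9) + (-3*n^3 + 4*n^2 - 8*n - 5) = -3*n^3 + 5*n^2 + n - 14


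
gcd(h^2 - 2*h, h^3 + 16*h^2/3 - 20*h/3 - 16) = h - 2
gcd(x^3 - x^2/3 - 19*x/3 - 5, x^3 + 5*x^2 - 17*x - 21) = x^2 - 2*x - 3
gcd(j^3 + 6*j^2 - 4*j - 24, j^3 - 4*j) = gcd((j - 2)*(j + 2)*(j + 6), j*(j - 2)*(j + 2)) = j^2 - 4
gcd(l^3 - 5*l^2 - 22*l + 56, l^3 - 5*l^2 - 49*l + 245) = l - 7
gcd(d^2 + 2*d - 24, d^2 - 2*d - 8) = d - 4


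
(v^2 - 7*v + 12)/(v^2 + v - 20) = (v - 3)/(v + 5)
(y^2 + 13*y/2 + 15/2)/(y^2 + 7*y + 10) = (y + 3/2)/(y + 2)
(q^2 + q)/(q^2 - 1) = q/(q - 1)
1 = 1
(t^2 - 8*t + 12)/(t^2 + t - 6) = (t - 6)/(t + 3)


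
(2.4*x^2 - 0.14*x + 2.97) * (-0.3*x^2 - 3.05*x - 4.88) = -0.72*x^4 - 7.278*x^3 - 12.176*x^2 - 8.3753*x - 14.4936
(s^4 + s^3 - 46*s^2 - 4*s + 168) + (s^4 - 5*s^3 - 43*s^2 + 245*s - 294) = 2*s^4 - 4*s^3 - 89*s^2 + 241*s - 126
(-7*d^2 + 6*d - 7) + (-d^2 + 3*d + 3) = -8*d^2 + 9*d - 4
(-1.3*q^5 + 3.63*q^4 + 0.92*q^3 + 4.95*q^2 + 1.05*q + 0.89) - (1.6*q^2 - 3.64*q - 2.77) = -1.3*q^5 + 3.63*q^4 + 0.92*q^3 + 3.35*q^2 + 4.69*q + 3.66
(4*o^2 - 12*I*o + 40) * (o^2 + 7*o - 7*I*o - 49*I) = 4*o^4 + 28*o^3 - 40*I*o^3 - 44*o^2 - 280*I*o^2 - 308*o - 280*I*o - 1960*I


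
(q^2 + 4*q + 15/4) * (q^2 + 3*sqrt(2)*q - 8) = q^4 + 4*q^3 + 3*sqrt(2)*q^3 - 17*q^2/4 + 12*sqrt(2)*q^2 - 32*q + 45*sqrt(2)*q/4 - 30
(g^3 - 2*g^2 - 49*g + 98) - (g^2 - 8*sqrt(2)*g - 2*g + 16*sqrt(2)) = g^3 - 3*g^2 - 47*g + 8*sqrt(2)*g - 16*sqrt(2) + 98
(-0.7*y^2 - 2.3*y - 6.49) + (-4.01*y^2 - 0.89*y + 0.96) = -4.71*y^2 - 3.19*y - 5.53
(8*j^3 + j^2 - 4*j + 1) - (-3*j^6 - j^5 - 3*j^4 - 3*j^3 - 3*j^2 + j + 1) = 3*j^6 + j^5 + 3*j^4 + 11*j^3 + 4*j^2 - 5*j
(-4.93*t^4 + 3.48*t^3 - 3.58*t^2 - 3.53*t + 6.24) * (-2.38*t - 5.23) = 11.7334*t^5 + 17.5015*t^4 - 9.68*t^3 + 27.1248*t^2 + 3.6107*t - 32.6352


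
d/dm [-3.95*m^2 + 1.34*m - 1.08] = 1.34 - 7.9*m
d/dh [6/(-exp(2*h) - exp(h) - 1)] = (12*exp(h) + 6)*exp(h)/(exp(2*h) + exp(h) + 1)^2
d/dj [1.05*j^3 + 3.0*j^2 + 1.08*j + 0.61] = 3.15*j^2 + 6.0*j + 1.08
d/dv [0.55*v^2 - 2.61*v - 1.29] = 1.1*v - 2.61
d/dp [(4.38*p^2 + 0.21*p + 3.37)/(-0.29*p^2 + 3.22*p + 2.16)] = (14.1645*p^2 + 20.8762*p - 10.3978)/(0.0841*p^4 - 1.8676*p^3 + 9.1156*p^2 + 13.9104*p + 4.6656)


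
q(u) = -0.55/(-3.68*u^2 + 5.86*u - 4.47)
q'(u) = -0.55*(7.36*u - 5.86)/(-3.68*u^2 + 5.86*u - 4.47)^2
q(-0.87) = 0.04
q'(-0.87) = 0.04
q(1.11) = 0.22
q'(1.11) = -0.20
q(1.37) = 0.16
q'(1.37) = -0.21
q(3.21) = 0.02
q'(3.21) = -0.02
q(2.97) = 0.03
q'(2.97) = -0.02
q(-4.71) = 0.00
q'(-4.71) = 0.00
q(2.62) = 0.04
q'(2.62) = -0.04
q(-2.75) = 0.01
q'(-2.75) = 0.01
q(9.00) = 0.00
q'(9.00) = -0.00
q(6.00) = 0.01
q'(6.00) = -0.00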